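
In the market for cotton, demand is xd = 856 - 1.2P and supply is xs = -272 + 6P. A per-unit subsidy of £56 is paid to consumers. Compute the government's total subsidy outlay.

Pre-subsidy: 856 - 1.2P = -272 + 6P gives P* = 470/3, x* = 668.
With the rebate, buyers effectively pay Pb = Ps − 56, where Ps is the price sellers receive.
Demand in terms of Ps becomes xd = 856 − 1.2(Ps − 56) = 923.2 - 1.2Ps. Setting this equal to supply: 923.2 - 1.2Ps = -272 + 6Ps, so Ps = 166.
Buyers pay Pb = 166 − 56 = 110; x' = -272 + 6·166 = 724.
Government outlay = subsidy × quantity = 56 × 724 = 40544.

Government cost = £40544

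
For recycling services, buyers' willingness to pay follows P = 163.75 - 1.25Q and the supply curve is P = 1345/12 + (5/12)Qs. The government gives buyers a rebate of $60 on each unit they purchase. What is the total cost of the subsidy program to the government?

Pre-subsidy: 163.75 - 1.25Q = 1345/12 + (5/12)Q gives Q* = 31 and P* = 125.
With the rebate, buyers effectively pay Pb = Ps − 60, where Ps is the price sellers receive.
On the curves, Pb = 163.75 - 1.25Q and Ps = 1345/12 + (5/12)Q; the wedge Ps − Pb = 60 gives 1345/12 + (5/12)Q − (163.75 - 1.25Q) = 60, so Q' = 67.
Then Pb = 163.75 − 1.25·67 = 80 and Ps = 1345/12 + (5/12)·67 = 140.
Government outlay = subsidy × quantity = 60 × 67 = 4020.

Government cost = $4020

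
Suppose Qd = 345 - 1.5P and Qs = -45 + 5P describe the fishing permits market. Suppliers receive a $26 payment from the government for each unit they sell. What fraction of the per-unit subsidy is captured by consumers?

Consumer share = 10/13

Pre-subsidy: 345 - 1.5P = -45 + 5P gives P* = 60, Q* = 255.
With the subsidy, sellers receive Ps = Pb + 26 for each unit, where Pb is the price buyers pay.
Supply in terms of Pb becomes Qs = -45 + 5(Pb + 26) = 85 + 5Pb. Setting this equal to demand: 345 - 1.5Pb = 85 + 5Pb, so Pb = 40.
Sellers receive Ps = 40 + 26 = 66; Q' = 345 − 1.5·40 = 285.
Buyers' price falls by P* − Pb = 60 − 40 = 20; sellers' price rises by Ps − P* = 66 − 60 = 6.
So consumers capture 20/26 = 10/13 of each unit of subsidy.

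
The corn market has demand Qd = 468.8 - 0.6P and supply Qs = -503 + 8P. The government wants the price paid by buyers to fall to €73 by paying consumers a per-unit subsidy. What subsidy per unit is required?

At a buyer price of 73, quantity demanded is 468.8 − 0.6·73 = 425.
Sellers supply 425 only when they receive Ps with -503 + 8·Ps = 425, i.e. Ps = 116.
s = Ps − Pb = 116 − 73 = 43.

Required subsidy s = €43 per unit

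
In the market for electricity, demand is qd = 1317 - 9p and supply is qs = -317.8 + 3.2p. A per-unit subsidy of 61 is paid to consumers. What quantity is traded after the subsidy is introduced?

q' = 255

Pre-subsidy: 1317 - 9p = -317.8 + 3.2p gives p* = 134, q* = 111.
With the rebate, buyers effectively pay pb = ps − 61, where ps is the price sellers receive.
Demand in terms of ps becomes qd = 1317 − 9(ps − 61) = 1866 - 9ps. Setting this equal to supply: 1866 - 9ps = -317.8 + 3.2ps, so ps = 179.
Buyers pay pb = 179 − 61 = 118; q' = -317.8 + 3.2·179 = 255.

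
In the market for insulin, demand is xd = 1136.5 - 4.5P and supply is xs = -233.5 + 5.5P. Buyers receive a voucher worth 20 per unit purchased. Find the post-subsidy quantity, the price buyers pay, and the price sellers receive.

x' = 569.5; buyers pay 126; sellers receive 146

Pre-subsidy: 1136.5 - 4.5P = -233.5 + 5.5P gives P* = 137, x* = 520.
With the rebate, buyers effectively pay Pb = Ps − 20, where Ps is the price sellers receive.
Demand in terms of Ps becomes xd = 1136.5 − 4.5(Ps − 20) = 1226.5 - 4.5Ps. Setting this equal to supply: 1226.5 - 4.5Ps = -233.5 + 5.5Ps, so Ps = 146.
Buyers pay Pb = 146 − 20 = 126; x' = -233.5 + 5.5·146 = 569.5.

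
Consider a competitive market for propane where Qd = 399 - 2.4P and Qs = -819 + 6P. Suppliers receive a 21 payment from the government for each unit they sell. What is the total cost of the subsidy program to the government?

Government cost = 1827

Pre-subsidy: 399 - 2.4P = -819 + 6P gives P* = 145, Q* = 51.
With the subsidy, sellers receive Ps = Pb + 21 for each unit, where Pb is the price buyers pay.
Supply in terms of Pb becomes Qs = -819 + 6(Pb + 21) = -693 + 6Pb. Setting this equal to demand: 399 - 2.4Pb = -693 + 6Pb, so Pb = 130.
Sellers receive Ps = 130 + 21 = 151; Q' = 399 − 2.4·130 = 87.
Government outlay = subsidy × quantity = 21 × 87 = 1827.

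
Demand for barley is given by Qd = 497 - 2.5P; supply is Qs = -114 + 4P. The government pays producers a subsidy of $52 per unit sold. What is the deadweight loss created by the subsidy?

Deadweight loss = $2080

Pre-subsidy: 497 - 2.5P = -114 + 4P gives P* = 94, Q* = 262.
With the subsidy, sellers receive Ps = Pb + 52 for each unit, where Pb is the price buyers pay.
Supply in terms of Pb becomes Qs = -114 + 4(Pb + 52) = 94 + 4Pb. Setting this equal to demand: 497 - 2.5Pb = 94 + 4Pb, so Pb = 62.
Sellers receive Ps = 62 + 52 = 114; Q' = 497 − 2.5·62 = 342.
The subsidy expands output by 342 − 262 = 80 past the efficient level; on those units the gap between marginal cost and willingness to pay runs from 0 up to 52.
DWL = ½ × 52 × 80 = 2080.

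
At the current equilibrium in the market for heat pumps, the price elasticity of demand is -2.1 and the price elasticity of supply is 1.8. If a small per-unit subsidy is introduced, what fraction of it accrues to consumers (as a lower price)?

For a small subsidy around the equilibrium, the benefit split depends on the relative slopes, which at a point are proportional to the elasticities.
Buyer share = εs/(εs + |εd|) = 1.8/(1.8 + 2.1) = 6/13; seller share = |εd|/(εs + |εd|) = 7/13.

Consumer share = 6/13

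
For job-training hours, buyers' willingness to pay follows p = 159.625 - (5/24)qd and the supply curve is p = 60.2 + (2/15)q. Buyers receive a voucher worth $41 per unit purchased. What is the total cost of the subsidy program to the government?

Government cost = $16851

Pre-subsidy: 159.625 - (5/24)q = 60.2 + (2/15)q gives q* = 291 and p* = 99.
With the rebate, buyers effectively pay pb = ps − 41, where ps is the price sellers receive.
On the curves, pb = 159.625 - (5/24)q and ps = 60.2 + (2/15)q; the wedge ps − pb = 41 gives 60.2 + (2/15)q − (159.625 - (5/24)q) = 41, so q' = 411.
Then pb = 159.625 − (5/24)·411 = 74 and ps = 60.2 + (2/15)·411 = 115.
Government outlay = subsidy × quantity = 41 × 411 = 16851.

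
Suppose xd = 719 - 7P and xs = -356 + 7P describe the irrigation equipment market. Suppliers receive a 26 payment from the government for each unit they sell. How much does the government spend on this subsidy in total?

Government cost = 7085

Pre-subsidy: 719 - 7P = -356 + 7P gives P* = 1075/14, x* = 181.5.
With the subsidy, sellers receive Ps = Pb + 26 for each unit, where Pb is the price buyers pay.
Supply in terms of Pb becomes xs = -356 + 7(Pb + 26) = -174 + 7Pb. Setting this equal to demand: 719 - 7Pb = -174 + 7Pb, so Pb = 893/14.
Sellers receive Ps = 893/14 + 26 = 1257/14; x' = 719 − 7·(893/14) = 272.5.
Government outlay = subsidy × quantity = 26 × 272.5 = 7085.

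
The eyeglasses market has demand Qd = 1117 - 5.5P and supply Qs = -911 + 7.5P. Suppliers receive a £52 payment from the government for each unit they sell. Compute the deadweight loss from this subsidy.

Pre-subsidy: 1117 - 5.5P = -911 + 7.5P gives P* = 156, Q* = 259.
With the subsidy, sellers receive Ps = Pb + 52 for each unit, where Pb is the price buyers pay.
Supply in terms of Pb becomes Qs = -911 + 7.5(Pb + 52) = -521 + 7.5Pb. Setting this equal to demand: 1117 - 5.5Pb = -521 + 7.5Pb, so Pb = 126.
Sellers receive Ps = 126 + 52 = 178; Q' = 1117 − 5.5·126 = 424.
The subsidy expands output by 424 − 259 = 165 past the efficient level; on those units the gap between marginal cost and willingness to pay runs from 0 up to 52.
DWL = ½ × 52 × 165 = 4290.

Deadweight loss = £4290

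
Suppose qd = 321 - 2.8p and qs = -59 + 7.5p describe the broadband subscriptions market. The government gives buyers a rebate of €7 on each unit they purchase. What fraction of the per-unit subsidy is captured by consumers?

Pre-subsidy: 321 - 2.8p = -59 + 7.5p gives p* = 3800/103, q* = 22423/103.
With the rebate, buyers effectively pay pb = ps − 7, where ps is the price sellers receive.
Demand in terms of ps becomes qd = 321 − 2.8(ps − 7) = 340.6 - 2.8ps. Setting this equal to supply: 340.6 - 2.8ps = -59 + 7.5ps, so ps = 3996/103.
Buyers pay pb = 3996/103 − 7 = 3275/103; q' = -59 + 7.5·(3996/103) = 23893/103.
Buyers' price falls by p* − pb = 3800/103 − 3275/103 = 525/103; sellers' price rises by ps − p* = 3996/103 − 3800/103 = 196/103.
So consumers capture (525/103)/7 = 75/103 of each unit of subsidy.

Consumer share = 75/103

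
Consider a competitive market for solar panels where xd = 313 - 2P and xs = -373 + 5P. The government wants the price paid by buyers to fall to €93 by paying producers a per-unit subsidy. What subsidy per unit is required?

At a buyer price of 93, quantity demanded is 313 − 2·93 = 127.
Sellers supply 127 only when they receive Ps with -373 + 5·Ps = 127, i.e. Ps = 100.
s = Ps − Pb = 100 − 93 = 7.

Required subsidy s = €7 per unit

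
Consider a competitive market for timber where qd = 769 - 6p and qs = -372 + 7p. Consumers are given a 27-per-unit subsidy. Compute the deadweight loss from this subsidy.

Deadweight loss = 15309/13

Pre-subsidy: 769 - 6p = -372 + 7p gives p* = 1141/13, q* = 3151/13.
With the rebate, buyers effectively pay pb = ps − 27, where ps is the price sellers receive.
Demand in terms of ps becomes qd = 769 − 6(ps − 27) = 931 - 6ps. Setting this equal to supply: 931 - 6ps = -372 + 7ps, so ps = 1303/13.
Buyers pay pb = 1303/13 − 27 = 952/13; q' = -372 + 7·(1303/13) = 4285/13.
The subsidy expands output by 4285/13 − 3151/13 = 1134/13 past the efficient level; on those units the gap between marginal cost and willingness to pay runs from 0 up to 27.
DWL = ½ × 27 × 1134/13 = 15309/13.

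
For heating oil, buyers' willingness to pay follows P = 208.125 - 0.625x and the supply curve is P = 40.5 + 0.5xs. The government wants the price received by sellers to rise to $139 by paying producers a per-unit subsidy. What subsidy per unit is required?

Required subsidy s = $54 per unit

At a seller price of 139, quantity supplied is -81 + 2·139 = 197.
Buyers absorb 197 only when they pay Pb = 208.125 − 0.625·197 = 85.
s = Ps − Pb = 139 − 85 = 54.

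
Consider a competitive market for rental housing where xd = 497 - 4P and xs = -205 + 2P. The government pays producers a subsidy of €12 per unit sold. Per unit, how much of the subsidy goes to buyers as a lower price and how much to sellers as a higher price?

Buyers gain €4 per unit; sellers gain €8 per unit

Pre-subsidy: 497 - 4P = -205 + 2P gives P* = 117, x* = 29.
With the subsidy, sellers receive Ps = Pb + 12 for each unit, where Pb is the price buyers pay.
Supply in terms of Pb becomes xs = -205 + 2(Pb + 12) = -181 + 2Pb. Setting this equal to demand: 497 - 4Pb = -181 + 2Pb, so Pb = 113.
Sellers receive Ps = 113 + 12 = 125; x' = 497 − 4·113 = 45.
Buyers' price falls by P* − Pb = 117 − 113 = 4; sellers' price rises by Ps − P* = 125 − 117 = 8.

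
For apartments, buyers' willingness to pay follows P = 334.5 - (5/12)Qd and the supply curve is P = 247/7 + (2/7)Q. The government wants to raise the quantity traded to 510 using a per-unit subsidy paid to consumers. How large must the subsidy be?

Required subsidy s = 59 per unit

At Q = 510, from the demand curve buyers pay Pb = 334.5 − (5/12)·510 = 122; from the supply curve sellers need Ps = 247/7 + (2/7)·510 = 181.
The subsidy must fill the gap: s = Ps − Pb = 181 − 122 = 59.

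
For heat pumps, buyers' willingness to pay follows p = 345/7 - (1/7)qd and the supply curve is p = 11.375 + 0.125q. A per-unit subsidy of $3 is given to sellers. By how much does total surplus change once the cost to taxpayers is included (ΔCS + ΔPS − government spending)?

Pre-subsidy: 345/7 - (1/7)q = 11.375 + 0.125q gives q* = 2123/15 and p* = 436/15.
With the subsidy, sellers receive ps = pb + 3 for each unit, where pb is the price buyers pay.
On the curves, pb = 345/7 - (1/7)q and ps = 11.375 + 0.125q; the wedge ps − pb = 3 gives 11.375 + 0.125q − (345/7 - (1/7)q) = 3, so q' = 2291/15.
Then pb = 345/7 − (1/7)·(2291/15) = 412/15 and ps = 11.375 + 0.125·(2291/15) = 457/15.
ΔCS = ½(2123/15 + 2291/15)(436/15 − 412/15) = 17656/75; ΔPS = ½(2123/15 + 2291/15)(457/15 − 436/15) = 15449/75.
Government spending = 3 × 2291/15 = 458.2.
Net change = 17656/75 + 15449/75 − 458.2 = -16.8. The loss equals the DWL triangle ½·3·11.2.

Net change in total surplus = -$16.8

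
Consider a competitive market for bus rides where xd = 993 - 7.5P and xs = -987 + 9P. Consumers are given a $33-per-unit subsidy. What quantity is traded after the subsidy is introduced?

Pre-subsidy: 993 - 7.5P = -987 + 9P gives P* = 120, x* = 93.
With the rebate, buyers effectively pay Pb = Ps − 33, where Ps is the price sellers receive.
Demand in terms of Ps becomes xd = 993 − 7.5(Ps − 33) = 1240.5 - 7.5Ps. Setting this equal to supply: 1240.5 - 7.5Ps = -987 + 9Ps, so Ps = 135.
Buyers pay Pb = 135 − 33 = 102; x' = -987 + 9·135 = 228.

x' = 228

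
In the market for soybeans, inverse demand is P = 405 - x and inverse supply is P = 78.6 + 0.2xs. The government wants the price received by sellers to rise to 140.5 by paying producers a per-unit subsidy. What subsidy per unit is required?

At a seller price of 140.5, quantity supplied is -393 + 5·140.5 = 309.5.
Buyers absorb 309.5 only when they pay Pb = 405 − 1·309.5 = 95.5.
s = Ps − Pb = 140.5 − 95.5 = 45.

Required subsidy s = 45 per unit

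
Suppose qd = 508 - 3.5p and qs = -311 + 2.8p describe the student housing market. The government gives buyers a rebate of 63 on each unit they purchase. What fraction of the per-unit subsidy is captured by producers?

Producer share = 5/9

Pre-subsidy: 508 - 3.5p = -311 + 2.8p gives p* = 130, q* = 53.
With the rebate, buyers effectively pay pb = ps − 63, where ps is the price sellers receive.
Demand in terms of ps becomes qd = 508 − 3.5(ps − 63) = 728.5 - 3.5ps. Setting this equal to supply: 728.5 - 3.5ps = -311 + 2.8ps, so ps = 165.
Buyers pay pb = 165 − 63 = 102; q' = -311 + 2.8·165 = 151.
Buyers' price falls by p* − pb = 130 − 102 = 28; sellers' price rises by ps − p* = 165 − 130 = 35.
So producers capture 35/63 = 5/9 of each unit of subsidy.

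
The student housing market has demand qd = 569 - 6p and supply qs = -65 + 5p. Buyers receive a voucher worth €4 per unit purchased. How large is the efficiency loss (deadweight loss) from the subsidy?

Deadweight loss = 240/11

Pre-subsidy: 569 - 6p = -65 + 5p gives p* = 634/11, q* = 2455/11.
With the rebate, buyers effectively pay pb = ps − 4, where ps is the price sellers receive.
Demand in terms of ps becomes qd = 569 − 6(ps − 4) = 593 - 6ps. Setting this equal to supply: 593 - 6ps = -65 + 5ps, so ps = 658/11.
Buyers pay pb = 658/11 − 4 = 614/11; q' = -65 + 5·(658/11) = 2575/11.
The subsidy expands output by 2575/11 − 2455/11 = 120/11 past the efficient level; on those units the gap between marginal cost and willingness to pay runs from 0 up to 4.
DWL = ½ × 4 × 120/11 = 240/11.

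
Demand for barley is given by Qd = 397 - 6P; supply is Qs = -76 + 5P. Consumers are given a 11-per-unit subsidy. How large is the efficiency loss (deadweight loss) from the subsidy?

Pre-subsidy: 397 - 6P = -76 + 5P gives P* = 43, Q* = 139.
With the rebate, buyers effectively pay Pb = Ps − 11, where Ps is the price sellers receive.
Demand in terms of Ps becomes Qd = 397 − 6(Ps − 11) = 463 - 6Ps. Setting this equal to supply: 463 - 6Ps = -76 + 5Ps, so Ps = 49.
Buyers pay Pb = 49 − 11 = 38; Q' = -76 + 5·49 = 169.
The subsidy expands output by 169 − 139 = 30 past the efficient level; on those units the gap between marginal cost and willingness to pay runs from 0 up to 11.
DWL = ½ × 11 × 30 = 165.

Deadweight loss = 165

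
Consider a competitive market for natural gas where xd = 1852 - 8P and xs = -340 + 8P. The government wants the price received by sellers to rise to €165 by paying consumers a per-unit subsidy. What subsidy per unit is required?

Required subsidy s = €56 per unit

At a seller price of 165, quantity supplied is -340 + 8·165 = 980.
Buyers absorb 980 only when they pay Pb with 1852 − 8·Pb = 980, i.e. Pb = 109.
s = Ps − Pb = 165 − 109 = 56.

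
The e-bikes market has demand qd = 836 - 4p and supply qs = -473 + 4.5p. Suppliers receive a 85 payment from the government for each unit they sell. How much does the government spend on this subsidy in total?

Pre-subsidy: 836 - 4p = -473 + 4.5p gives p* = 154, q* = 220.
With the subsidy, sellers receive ps = pb + 85 for each unit, where pb is the price buyers pay.
Supply in terms of pb becomes qs = -473 + 4.5(pb + 85) = -90.5 + 4.5pb. Setting this equal to demand: 836 - 4pb = -90.5 + 4.5pb, so pb = 109.
Sellers receive ps = 109 + 85 = 194; q' = 836 − 4·109 = 400.
Government outlay = subsidy × quantity = 85 × 400 = 34000.

Government cost = 34000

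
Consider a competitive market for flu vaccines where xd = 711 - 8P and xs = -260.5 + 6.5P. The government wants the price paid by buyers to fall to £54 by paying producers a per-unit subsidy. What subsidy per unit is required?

At a buyer price of 54, quantity demanded is 711 − 8·54 = 279.
Sellers supply 279 only when they receive Ps with -260.5 + 6.5·Ps = 279, i.e. Ps = 83.
s = Ps − Pb = 83 − 54 = 29.

Required subsidy s = £29 per unit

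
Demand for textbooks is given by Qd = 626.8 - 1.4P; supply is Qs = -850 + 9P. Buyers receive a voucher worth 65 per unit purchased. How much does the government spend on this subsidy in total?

Pre-subsidy: 626.8 - 1.4P = -850 + 9P gives P* = 142, Q* = 428.
With the rebate, buyers effectively pay Pb = Ps − 65, where Ps is the price sellers receive.
Demand in terms of Ps becomes Qd = 626.8 − 1.4(Ps − 65) = 717.8 - 1.4Ps. Setting this equal to supply: 717.8 - 1.4Ps = -850 + 9Ps, so Ps = 150.75.
Buyers pay Pb = 150.75 − 65 = 85.75; Q' = -850 + 9·150.75 = 506.75.
Government outlay = subsidy × quantity = 65 × 506.75 = 32938.75.

Government cost = 32938.75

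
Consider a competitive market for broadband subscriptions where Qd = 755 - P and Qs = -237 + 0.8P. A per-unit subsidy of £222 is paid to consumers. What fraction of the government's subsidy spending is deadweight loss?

DWL / government spending = 444/2723

Pre-subsidy: 755 - P = -237 + 0.8P gives P* = 4960/9, Q* = 1835/9.
With the rebate, buyers effectively pay Pb = Ps − 222, where Ps is the price sellers receive.
Demand in terms of Ps becomes Qd = 755 − 1(Ps − 222) = 977 - Ps. Setting this equal to supply: 977 - Ps = -237 + 0.8Ps, so Ps = 6070/9.
Buyers pay Pb = 6070/9 − 222 = 4072/9; Q' = -237 + 0.8·(6070/9) = 2723/9.
ΔCS = ½(1835/9 + 2723/9)(4960/9 − 4072/9) = 674584/27; ΔPS = ½(1835/9 + 2723/9)(6070/9 − 4960/9) = 843230/27.
Government spending = 222 × 2723/9 = 201502/3.
DWL = ½ × 222 × (2723/9 − 1835/9) = 10952; fraction = 10952 / (201502/3) = 444/2723.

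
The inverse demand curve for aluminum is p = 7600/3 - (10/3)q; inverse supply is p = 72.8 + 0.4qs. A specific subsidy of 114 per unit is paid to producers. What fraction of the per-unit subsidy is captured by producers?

Pre-subsidy: 7600/3 - (10/3)q = 72.8 + 0.4q gives q* = 9227/14 and p* = 2355/7.
With the subsidy, sellers receive ps = pb + 114 for each unit, where pb is the price buyers pay.
On the curves, pb = 7600/3 - (10/3)q and ps = 72.8 + 0.4q; the wedge ps − pb = 114 gives 72.8 + 0.4q − (7600/3 - (10/3)q) = 114, so q' = 19309/28.
Then pb = 7600/3 − (10/3)·(19309/28) = 3285/14 and ps = 72.8 + 0.4·(19309/28) = 4881/14.
Buyers' price falls by p* − pb = 2355/7 − 3285/14 = 1425/14; sellers' price rises by ps − p* = 4881/14 − 2355/7 = 171/14.
So producers capture (171/14)/114 = 3/28 of each unit of subsidy.

Producer share = 3/28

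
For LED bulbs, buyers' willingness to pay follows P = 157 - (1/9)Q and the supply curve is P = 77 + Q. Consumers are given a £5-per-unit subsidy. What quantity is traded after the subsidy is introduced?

Q' = 76.5

Pre-subsidy: 157 - (1/9)Q = 77 + Q gives Q* = 72 and P* = 149.
With the rebate, buyers effectively pay Pb = Ps − 5, where Ps is the price sellers receive.
On the curves, Pb = 157 - (1/9)Q and Ps = 77 + Q; the wedge Ps − Pb = 5 gives 77 + Q − (157 - (1/9)Q) = 5, so Q' = 76.5.
Then Pb = 157 − (1/9)·76.5 = 148.5 and Ps = 77 + 1·76.5 = 153.5.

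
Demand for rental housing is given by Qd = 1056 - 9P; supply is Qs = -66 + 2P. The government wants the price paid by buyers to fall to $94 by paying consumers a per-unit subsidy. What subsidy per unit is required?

At a buyer price of 94, quantity demanded is 1056 − 9·94 = 210.
Sellers supply 210 only when they receive Ps with -66 + 2·Ps = 210, i.e. Ps = 138.
s = Ps − Pb = 138 − 94 = 44.

Required subsidy s = $44 per unit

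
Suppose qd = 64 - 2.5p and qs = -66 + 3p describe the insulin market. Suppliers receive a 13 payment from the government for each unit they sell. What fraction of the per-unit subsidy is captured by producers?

Pre-subsidy: 64 - 2.5p = -66 + 3p gives p* = 260/11, q* = 54/11.
With the subsidy, sellers receive ps = pb + 13 for each unit, where pb is the price buyers pay.
Supply in terms of pb becomes qs = -66 + 3(pb + 13) = -27 + 3pb. Setting this equal to demand: 64 - 2.5pb = -27 + 3pb, so pb = 182/11.
Sellers receive ps = 182/11 + 13 = 325/11; q' = 64 − 2.5·(182/11) = 249/11.
Buyers' price falls by p* − pb = 260/11 − 182/11 = 78/11; sellers' price rises by ps − p* = 325/11 − 260/11 = 65/11.
So producers capture (65/11)/13 = 5/11 of each unit of subsidy.

Producer share = 5/11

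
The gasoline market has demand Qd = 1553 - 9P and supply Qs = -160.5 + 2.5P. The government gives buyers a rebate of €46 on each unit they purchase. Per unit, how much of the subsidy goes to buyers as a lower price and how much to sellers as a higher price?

Pre-subsidy: 1553 - 9P = -160.5 + 2.5P gives P* = 149, Q* = 212.
With the rebate, buyers effectively pay Pb = Ps − 46, where Ps is the price sellers receive.
Demand in terms of Ps becomes Qd = 1553 − 9(Ps − 46) = 1967 - 9Ps. Setting this equal to supply: 1967 - 9Ps = -160.5 + 2.5Ps, so Ps = 185.
Buyers pay Pb = 185 − 46 = 139; Q' = -160.5 + 2.5·185 = 302.
Buyers' price falls by P* − Pb = 149 − 139 = 10; sellers' price rises by Ps − P* = 185 − 149 = 36.

Buyers gain €10 per unit; sellers gain €36 per unit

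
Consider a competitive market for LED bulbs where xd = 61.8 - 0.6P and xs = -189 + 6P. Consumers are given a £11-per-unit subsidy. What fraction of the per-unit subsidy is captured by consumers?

Consumer share = 10/11

Pre-subsidy: 61.8 - 0.6P = -189 + 6P gives P* = 38, x* = 39.
With the rebate, buyers effectively pay Pb = Ps − 11, where Ps is the price sellers receive.
Demand in terms of Ps becomes xd = 61.8 − 0.6(Ps − 11) = 68.4 - 0.6Ps. Setting this equal to supply: 68.4 - 0.6Ps = -189 + 6Ps, so Ps = 39.
Buyers pay Pb = 39 − 11 = 28; x' = -189 + 6·39 = 45.
Buyers' price falls by P* − Pb = 38 − 28 = 10; sellers' price rises by Ps − P* = 39 − 38 = 1.
So consumers capture 10/11 = 10/11 of each unit of subsidy.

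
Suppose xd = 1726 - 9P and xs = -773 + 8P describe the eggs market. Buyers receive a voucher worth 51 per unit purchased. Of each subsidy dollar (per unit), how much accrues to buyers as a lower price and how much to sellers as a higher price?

Buyers gain 24 per unit; sellers gain 27 per unit

Pre-subsidy: 1726 - 9P = -773 + 8P gives P* = 147, x* = 403.
With the rebate, buyers effectively pay Pb = Ps − 51, where Ps is the price sellers receive.
Demand in terms of Ps becomes xd = 1726 − 9(Ps − 51) = 2185 - 9Ps. Setting this equal to supply: 2185 - 9Ps = -773 + 8Ps, so Ps = 174.
Buyers pay Pb = 174 − 51 = 123; x' = -773 + 8·174 = 619.
Buyers' price falls by P* − Pb = 147 − 123 = 24; sellers' price rises by Ps − P* = 174 − 147 = 27.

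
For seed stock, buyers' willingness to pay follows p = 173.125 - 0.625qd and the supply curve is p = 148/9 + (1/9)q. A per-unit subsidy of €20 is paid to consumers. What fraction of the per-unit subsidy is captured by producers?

Pre-subsidy: 173.125 - 0.625q = 148/9 + (1/9)q gives q* = 11281/53 and p* = 2125/53.
With the rebate, buyers effectively pay pb = ps − 20, where ps is the price sellers receive.
On the curves, pb = 173.125 - 0.625q and ps = 148/9 + (1/9)q; the wedge ps − pb = 20 gives 148/9 + (1/9)q − (173.125 - 0.625q) = 20, so q' = 12721/53.
Then pb = 173.125 − 0.625·(12721/53) = 1225/53 and ps = 148/9 + (1/9)·(12721/53) = 2285/53.
Buyers' price falls by p* − pb = 2125/53 − 1225/53 = 900/53; sellers' price rises by ps − p* = 2285/53 − 2125/53 = 160/53.
So producers capture (160/53)/20 = 8/53 of each unit of subsidy.

Producer share = 8/53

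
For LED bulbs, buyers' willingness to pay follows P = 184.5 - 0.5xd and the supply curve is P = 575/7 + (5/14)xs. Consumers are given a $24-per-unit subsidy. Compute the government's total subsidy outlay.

Government cost = $3538

Pre-subsidy: 184.5 - 0.5x = 575/7 + (5/14)x gives x* = 1433/12 and P* = 2995/24.
With the rebate, buyers effectively pay Pb = Ps − 24, where Ps is the price sellers receive.
On the curves, Pb = 184.5 - 0.5x and Ps = 575/7 + (5/14)x; the wedge Ps − Pb = 24 gives 575/7 + (5/14)x − (184.5 - 0.5x) = 24, so x' = 1769/12.
Then Pb = 184.5 − 0.5·(1769/12) = 2659/24 and Ps = 575/7 + (5/14)·(1769/12) = 3235/24.
Government outlay = subsidy × quantity = 24 × 1769/12 = 3538.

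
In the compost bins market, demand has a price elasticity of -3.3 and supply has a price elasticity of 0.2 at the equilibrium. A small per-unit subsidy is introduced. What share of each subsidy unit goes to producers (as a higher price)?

For a small subsidy around the equilibrium, the benefit split depends on the relative slopes, which at a point are proportional to the elasticities.
Buyer share = εs/(εs + |εd|) = 0.2/(0.2 + 3.3) = 2/35; seller share = |εd|/(εs + |εd|) = 33/35.
So producers capture 33/35 of the subsidy.

Producer share = 33/35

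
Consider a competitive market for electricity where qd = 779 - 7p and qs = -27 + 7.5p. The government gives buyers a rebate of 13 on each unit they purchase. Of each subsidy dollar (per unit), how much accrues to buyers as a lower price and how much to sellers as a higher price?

Pre-subsidy: 779 - 7p = -27 + 7.5p gives p* = 1612/29, q* = 11307/29.
With the rebate, buyers effectively pay pb = ps − 13, where ps is the price sellers receive.
Demand in terms of ps becomes qd = 779 − 7(ps − 13) = 870 - 7ps. Setting this equal to supply: 870 - 7ps = -27 + 7.5ps, so ps = 1794/29.
Buyers pay pb = 1794/29 − 13 = 1417/29; q' = -27 + 7.5·(1794/29) = 12672/29.
Buyers' price falls by p* − pb = 1612/29 − 1417/29 = 195/29; sellers' price rises by ps − p* = 1794/29 − 1612/29 = 182/29.

Buyers gain 195/29 per unit; sellers gain 182/29 per unit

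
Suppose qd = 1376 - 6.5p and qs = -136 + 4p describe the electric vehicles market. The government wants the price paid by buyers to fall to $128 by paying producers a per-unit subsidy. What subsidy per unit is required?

At a buyer price of 128, quantity demanded is 1376 − 6.5·128 = 544.
Sellers supply 544 only when they receive ps with -136 + 4·ps = 544, i.e. ps = 170.
s = ps − pb = 170 − 128 = 42.

Required subsidy s = $42 per unit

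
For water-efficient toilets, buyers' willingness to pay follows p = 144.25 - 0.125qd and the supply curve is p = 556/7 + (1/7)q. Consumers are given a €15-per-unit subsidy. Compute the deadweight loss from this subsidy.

Pre-subsidy: 144.25 - 0.125q = 556/7 + (1/7)q gives q* = 242 and p* = 114.
With the rebate, buyers effectively pay pb = ps − 15, where ps is the price sellers receive.
On the curves, pb = 144.25 - 0.125q and ps = 556/7 + (1/7)q; the wedge ps − pb = 15 gives 556/7 + (1/7)q − (144.25 - 0.125q) = 15, so q' = 298.
Then pb = 144.25 − 0.125·298 = 107 and ps = 556/7 + (1/7)·298 = 122.
The subsidy expands output by 298 − 242 = 56 past the efficient level; on those units the gap between marginal cost and willingness to pay runs from 0 up to 15.
DWL = ½ × 15 × 56 = 420.

Deadweight loss = €420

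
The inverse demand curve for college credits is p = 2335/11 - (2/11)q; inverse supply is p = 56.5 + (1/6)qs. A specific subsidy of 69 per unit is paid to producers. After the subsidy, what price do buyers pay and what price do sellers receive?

Buyers pay 95; sellers receive 164

Pre-subsidy: 2335/11 - (2/11)q = 56.5 + (1/6)q gives q* = 447 and p* = 131.
With the subsidy, sellers receive ps = pb + 69 for each unit, where pb is the price buyers pay.
On the curves, pb = 2335/11 - (2/11)q and ps = 56.5 + (1/6)q; the wedge ps − pb = 69 gives 56.5 + (1/6)q − (2335/11 - (2/11)q) = 69, so q' = 645.
Then pb = 2335/11 − (2/11)·645 = 95 and ps = 56.5 + (1/6)·645 = 164.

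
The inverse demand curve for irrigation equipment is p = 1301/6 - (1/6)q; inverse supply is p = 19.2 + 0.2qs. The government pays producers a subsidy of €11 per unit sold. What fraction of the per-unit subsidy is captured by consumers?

Pre-subsidy: 1301/6 - (1/6)q = 19.2 + 0.2q gives q* = 539 and p* = 127.
With the subsidy, sellers receive ps = pb + 11 for each unit, where pb is the price buyers pay.
On the curves, pb = 1301/6 - (1/6)q and ps = 19.2 + 0.2q; the wedge ps − pb = 11 gives 19.2 + 0.2q − (1301/6 - (1/6)q) = 11, so q' = 569.
Then pb = 1301/6 − (1/6)·569 = 122 and ps = 19.2 + 0.2·569 = 133.
Buyers' price falls by p* − pb = 127 − 122 = 5; sellers' price rises by ps − p* = 133 − 127 = 6.
So consumers capture 5/11 = 5/11 of each unit of subsidy.

Consumer share = 5/11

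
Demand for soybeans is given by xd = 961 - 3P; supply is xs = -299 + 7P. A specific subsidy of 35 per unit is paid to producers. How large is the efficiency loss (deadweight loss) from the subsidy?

Pre-subsidy: 961 - 3P = -299 + 7P gives P* = 126, x* = 583.
With the subsidy, sellers receive Ps = Pb + 35 for each unit, where Pb is the price buyers pay.
Supply in terms of Pb becomes xs = -299 + 7(Pb + 35) = -54 + 7Pb. Setting this equal to demand: 961 - 3Pb = -54 + 7Pb, so Pb = 101.5.
Sellers receive Ps = 101.5 + 35 = 136.5; x' = 961 − 3·101.5 = 656.5.
The subsidy expands output by 656.5 − 583 = 73.5 past the efficient level; on those units the gap between marginal cost and willingness to pay runs from 0 up to 35.
DWL = ½ × 35 × 73.5 = 1286.25.

Deadweight loss = 1286.25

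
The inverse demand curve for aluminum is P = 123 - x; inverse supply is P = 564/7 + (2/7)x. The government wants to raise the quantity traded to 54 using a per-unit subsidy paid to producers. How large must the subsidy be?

At x = 54, from the demand curve buyers pay Pb = 123 − 1·54 = 69; from the supply curve sellers need Ps = 564/7 + (2/7)·54 = 96.
The subsidy must fill the gap: s = Ps − Pb = 96 − 69 = 27.

Required subsidy s = 27 per unit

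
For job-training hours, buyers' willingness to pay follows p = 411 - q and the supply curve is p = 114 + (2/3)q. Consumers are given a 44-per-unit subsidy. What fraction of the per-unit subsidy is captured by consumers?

Consumer share = 0.6

Pre-subsidy: 411 - q = 114 + (2/3)q gives q* = 178.2 and p* = 232.8.
With the rebate, buyers effectively pay pb = ps − 44, where ps is the price sellers receive.
On the curves, pb = 411 - q and ps = 114 + (2/3)q; the wedge ps − pb = 44 gives 114 + (2/3)q − (411 - q) = 44, so q' = 204.6.
Then pb = 411 − 1·204.6 = 206.4 and ps = 114 + (2/3)·204.6 = 250.4.
Buyers' price falls by p* − pb = 232.8 − 206.4 = 26.4; sellers' price rises by ps − p* = 250.4 − 232.8 = 17.6.
So consumers capture 26.4/44 = 0.6 of each unit of subsidy.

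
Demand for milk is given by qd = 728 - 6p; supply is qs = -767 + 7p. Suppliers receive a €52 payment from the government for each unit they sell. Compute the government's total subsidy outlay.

Government cost = €10712

Pre-subsidy: 728 - 6p = -767 + 7p gives p* = 115, q* = 38.
With the subsidy, sellers receive ps = pb + 52 for each unit, where pb is the price buyers pay.
Supply in terms of pb becomes qs = -767 + 7(pb + 52) = -403 + 7pb. Setting this equal to demand: 728 - 6pb = -403 + 7pb, so pb = 87.
Sellers receive ps = 87 + 52 = 139; q' = 728 − 6·87 = 206.
Government outlay = subsidy × quantity = 52 × 206 = 10712.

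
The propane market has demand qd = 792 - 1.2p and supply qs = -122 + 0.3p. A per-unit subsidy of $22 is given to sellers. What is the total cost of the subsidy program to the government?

Pre-subsidy: 792 - 1.2p = -122 + 0.3p gives p* = 1828/3, q* = 60.8.
With the subsidy, sellers receive ps = pb + 22 for each unit, where pb is the price buyers pay.
Supply in terms of pb becomes qs = -122 + 0.3(pb + 22) = -115.4 + 0.3pb. Setting this equal to demand: 792 - 1.2pb = -115.4 + 0.3pb, so pb = 9074/15.
Sellers receive ps = 9074/15 + 22 = 9404/15; q' = 792 − 1.2·(9074/15) = 66.08.
Government outlay = subsidy × quantity = 22 × 66.08 = 1453.76.

Government cost = $1453.76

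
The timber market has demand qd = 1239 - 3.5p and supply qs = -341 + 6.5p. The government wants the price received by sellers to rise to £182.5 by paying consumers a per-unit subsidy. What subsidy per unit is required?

Required subsidy s = £70 per unit

At a seller price of 182.5, quantity supplied is -341 + 6.5·182.5 = 845.25.
Buyers absorb 845.25 only when they pay pb with 1239 − 3.5·pb = 845.25, i.e. pb = 112.5.
s = ps − pb = 182.5 − 112.5 = 70.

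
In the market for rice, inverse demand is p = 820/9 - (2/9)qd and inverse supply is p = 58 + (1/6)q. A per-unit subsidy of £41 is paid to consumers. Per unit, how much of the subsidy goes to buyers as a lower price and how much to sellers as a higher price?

Buyers gain 164/7 per unit; sellers gain 123/7 per unit

Pre-subsidy: 820/9 - (2/9)q = 58 + (1/6)q gives q* = 596/7 and p* = 1516/21.
With the rebate, buyers effectively pay pb = ps − 41, where ps is the price sellers receive.
On the curves, pb = 820/9 - (2/9)q and ps = 58 + (1/6)q; the wedge ps − pb = 41 gives 58 + (1/6)q − (820/9 - (2/9)q) = 41, so q' = 1334/7.
Then pb = 820/9 − (2/9)·(1334/7) = 1024/21 and ps = 58 + (1/6)·(1334/7) = 1885/21.
Buyers' price falls by p* − pb = 1516/21 − 1024/21 = 164/7; sellers' price rises by ps − p* = 1885/21 − 1516/21 = 123/7.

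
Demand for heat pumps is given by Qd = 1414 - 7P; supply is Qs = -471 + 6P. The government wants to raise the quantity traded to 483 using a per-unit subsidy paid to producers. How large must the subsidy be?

At Q = 483, invert demand for the buyer price: Pb = (1414 − 483)/7 = 133; invert supply for the seller price: Ps = (483 − (-471))/6 = 159.
The subsidy must fill the gap: s = Ps − Pb = 159 − 133 = 26.

Required subsidy s = 26 per unit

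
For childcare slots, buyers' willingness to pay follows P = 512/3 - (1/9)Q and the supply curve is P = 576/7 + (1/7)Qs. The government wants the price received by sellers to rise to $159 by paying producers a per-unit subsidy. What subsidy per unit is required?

Required subsidy s = $48 per unit

At a seller price of 159, quantity supplied is -576 + 7·159 = 537.
Buyers absorb 537 only when they pay Pb = 512/3 − (1/9)·537 = 111.
s = Ps − Pb = 159 − 111 = 48.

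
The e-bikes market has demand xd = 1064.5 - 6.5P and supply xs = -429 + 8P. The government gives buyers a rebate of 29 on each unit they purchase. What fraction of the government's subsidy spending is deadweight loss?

Pre-subsidy: 1064.5 - 6.5P = -429 + 8P gives P* = 103, x* = 395.
With the rebate, buyers effectively pay Pb = Ps − 29, where Ps is the price sellers receive.
Demand in terms of Ps becomes xd = 1064.5 − 6.5(Ps − 29) = 1253 - 6.5Ps. Setting this equal to supply: 1253 - 6.5Ps = -429 + 8Ps, so Ps = 116.
Buyers pay Pb = 116 − 29 = 87; x' = -429 + 8·116 = 499.
ΔCS = ½(395 + 499)(103 − 87) = 7152; ΔPS = ½(395 + 499)(116 − 103) = 5811.
Government spending = 29 × 499 = 14471.
DWL = ½ × 29 × (499 − 395) = 1508; fraction = 1508 / 14471 = 52/499.

DWL / government spending = 52/499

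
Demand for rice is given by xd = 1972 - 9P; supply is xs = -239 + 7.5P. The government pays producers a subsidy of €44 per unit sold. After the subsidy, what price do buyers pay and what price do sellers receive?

Pre-subsidy: 1972 - 9P = -239 + 7.5P gives P* = 134, x* = 766.
With the subsidy, sellers receive Ps = Pb + 44 for each unit, where Pb is the price buyers pay.
Supply in terms of Pb becomes xs = -239 + 7.5(Pb + 44) = 91 + 7.5Pb. Setting this equal to demand: 1972 - 9Pb = 91 + 7.5Pb, so Pb = 114.
Sellers receive Ps = 114 + 44 = 158; x' = 1972 − 9·114 = 946.

Buyers pay €114; sellers receive €158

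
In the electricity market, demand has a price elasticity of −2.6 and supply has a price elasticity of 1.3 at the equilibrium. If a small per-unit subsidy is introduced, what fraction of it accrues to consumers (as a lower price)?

For a small subsidy around the equilibrium, the benefit split depends on the relative slopes, which at a point are proportional to the elasticities.
Buyer share = εs/(εs + |εd|) = 1.3/(1.3 + 2.6) = 1/3; seller share = |εd|/(εs + |εd|) = 2/3.

Consumer share = 1/3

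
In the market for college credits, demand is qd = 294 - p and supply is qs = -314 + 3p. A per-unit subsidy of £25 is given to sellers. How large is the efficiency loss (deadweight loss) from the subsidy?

Deadweight loss = £234.375

Pre-subsidy: 294 - p = -314 + 3p gives p* = 152, q* = 142.
With the subsidy, sellers receive ps = pb + 25 for each unit, where pb is the price buyers pay.
Supply in terms of pb becomes qs = -314 + 3(pb + 25) = -239 + 3pb. Setting this equal to demand: 294 - pb = -239 + 3pb, so pb = 133.25.
Sellers receive ps = 133.25 + 25 = 158.25; q' = 294 − 1·133.25 = 160.75.
The subsidy expands output by 160.75 − 142 = 18.75 past the efficient level; on those units the gap between marginal cost and willingness to pay runs from 0 up to 25.
DWL = ½ × 25 × 18.75 = 234.375.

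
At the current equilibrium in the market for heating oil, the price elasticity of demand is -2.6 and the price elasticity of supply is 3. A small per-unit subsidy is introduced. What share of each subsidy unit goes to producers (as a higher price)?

Producer share = 13/28

For a small subsidy around the equilibrium, the benefit split depends on the relative slopes, which at a point are proportional to the elasticities.
Buyer share = εs/(εs + |εd|) = 3/(3 + 2.6) = 15/28; seller share = |εd|/(εs + |εd|) = 13/28.
So producers capture 13/28 of the subsidy.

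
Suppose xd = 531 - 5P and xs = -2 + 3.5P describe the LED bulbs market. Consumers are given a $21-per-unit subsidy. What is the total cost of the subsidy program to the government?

Government cost = 93072/17

Pre-subsidy: 531 - 5P = -2 + 3.5P gives P* = 1066/17, x* = 3697/17.
With the rebate, buyers effectively pay Pb = Ps − 21, where Ps is the price sellers receive.
Demand in terms of Ps becomes xd = 531 − 5(Ps − 21) = 636 - 5Ps. Setting this equal to supply: 636 - 5Ps = -2 + 3.5Ps, so Ps = 1276/17.
Buyers pay Pb = 1276/17 − 21 = 919/17; x' = -2 + 3.5·(1276/17) = 4432/17.
Government outlay = subsidy × quantity = 21 × 4432/17 = 93072/17.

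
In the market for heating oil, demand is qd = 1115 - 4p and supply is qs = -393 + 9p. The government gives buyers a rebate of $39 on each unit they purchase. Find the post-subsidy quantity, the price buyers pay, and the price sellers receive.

Pre-subsidy: 1115 - 4p = -393 + 9p gives p* = 116, q* = 651.
With the rebate, buyers effectively pay pb = ps − 39, where ps is the price sellers receive.
Demand in terms of ps becomes qd = 1115 − 4(ps − 39) = 1271 - 4ps. Setting this equal to supply: 1271 - 4ps = -393 + 9ps, so ps = 128.
Buyers pay pb = 128 − 39 = 89; q' = -393 + 9·128 = 759.

q' = 759; buyers pay $89; sellers receive $128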